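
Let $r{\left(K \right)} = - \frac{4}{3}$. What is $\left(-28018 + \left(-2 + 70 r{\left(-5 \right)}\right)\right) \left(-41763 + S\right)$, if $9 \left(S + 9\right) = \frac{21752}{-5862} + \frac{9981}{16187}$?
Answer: $\frac{1504343919113703380}{1280990619} \approx 1.1744 \cdot 10^{9}$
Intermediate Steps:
$r{\left(K \right)} = - \frac{4}{3}$ ($r{\left(K \right)} = \left(-4\right) \frac{1}{3} = - \frac{4}{3}$)
$S = - \frac{3989767358}{426996873}$ ($S = -9 + \frac{\frac{21752}{-5862} + \frac{9981}{16187}}{9} = -9 + \frac{21752 \left(- \frac{1}{5862}\right) + 9981 \cdot \frac{1}{16187}}{9} = -9 + \frac{- \frac{10876}{2931} + \frac{9981}{16187}}{9} = -9 + \frac{1}{9} \left(- \frac{146795501}{47444097}\right) = -9 - \frac{146795501}{426996873} = - \frac{3989767358}{426996873} \approx -9.3438$)
$\left(-28018 + \left(-2 + 70 r{\left(-5 \right)}\right)\right) \left(-41763 + S\right) = \left(-28018 + \left(-2 + 70 \left(- \frac{4}{3}\right)\right)\right) \left(-41763 - \frac{3989767358}{426996873}\right) = \left(-28018 - \frac{286}{3}\right) \left(- \frac{17836660174457}{426996873}\right) = \left(- \frac{84340}{3}\right) \left(- \frac{17836660174457}{426996873}\right) = \frac{1504343919113703380}{1280990619}$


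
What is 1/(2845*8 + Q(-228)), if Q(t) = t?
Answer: 1/22532 ≈ 4.4381e-5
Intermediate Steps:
1/(2845*8 + Q(-228)) = 1/(2845*8 - 228) = 1/(22760 - 228) = 1/22532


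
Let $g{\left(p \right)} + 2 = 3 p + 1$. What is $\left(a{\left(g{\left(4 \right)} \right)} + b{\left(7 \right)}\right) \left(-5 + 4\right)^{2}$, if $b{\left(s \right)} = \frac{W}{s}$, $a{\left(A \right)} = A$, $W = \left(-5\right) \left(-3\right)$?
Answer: $\frac{92}{7} \approx 13.143$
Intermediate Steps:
$W = 15$
$g{\left(p \right)} = -1 + 3 p$ ($g{\left(p \right)} = -2 + \left(3 p + 1\right) = -2 + \left(1 + 3 p\right) = -1 + 3 p$)
$b{\left(s \right)} = \frac{15}{s}$
$\left(a{\left(g{\left(4 \right)} \right)} + b{\left(7 \right)}\right) \left(-5 + 4\right)^{2} = \left(\left(-1 + 3 \cdot 4\right) + \frac{15}{7}\right) \left(-5 + 4\right)^{2} = \left(\left(-1 + 12\right) + 15 \cdot \frac{1}{7}\right) \left(-1\right)^{2} = \left(11 + \frac{15}{7}\right) 1 = \frac{92}{7} \cdot 1 = \frac{92}{7}$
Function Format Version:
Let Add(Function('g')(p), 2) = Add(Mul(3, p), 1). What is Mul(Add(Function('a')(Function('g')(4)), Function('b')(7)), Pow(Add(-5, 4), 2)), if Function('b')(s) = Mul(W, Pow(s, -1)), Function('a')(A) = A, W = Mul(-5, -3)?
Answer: Rational(92, 7) ≈ 13.143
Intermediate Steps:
W = 15
Function('g')(p) = Add(-1, Mul(3, p)) (Function('g')(p) = Add(-2, Add(Mul(3, p), 1)) = Add(-2, Add(1, Mul(3, p))) = Add(-1, Mul(3, p)))
Function('b')(s) = Mul(15, Pow(s, -1))
Mul(Add(Function('a')(Function('g')(4)), Function('b')(7)), Pow(Add(-5, 4), 2)) = Mul(Add(Add(-1, Mul(3, 4)), Mul(15, Pow(7, -1))), Pow(Add(-5, 4), 2)) = Mul(Add(Add(-1, 12), Mul(15, Rational(1, 7))), Pow(-1, 2)) = Mul(Add(11, Rational(15, 7)), 1) = Mul(Rational(92, 7), 1) = Rational(92, 7)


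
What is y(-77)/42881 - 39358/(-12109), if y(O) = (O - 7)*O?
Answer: 1766031410/519246029 ≈ 3.4011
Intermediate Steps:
y(O) = O*(-7 + O) (y(O) = (-7 + O)*O = O*(-7 + O))
y(-77)/42881 - 39358/(-12109) = -77*(-7 - 77)/42881 - 39358/(-12109) = -77*(-84)*(1/42881) - 39358*(-1/12109) = 6468*(1/42881) + 39358/12109 = 6468/42881 + 39358/12109 = 1766031410/519246029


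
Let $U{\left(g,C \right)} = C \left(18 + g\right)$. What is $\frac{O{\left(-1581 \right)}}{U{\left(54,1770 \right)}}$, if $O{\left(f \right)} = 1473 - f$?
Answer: $\frac{509}{21240} \approx 0.023964$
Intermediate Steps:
$\frac{O{\left(-1581 \right)}}{U{\left(54,1770 \right)}} = \frac{1473 - -1581}{1770 \left(18 + 54\right)} = \frac{1473 + 1581}{1770 \cdot 72} = \frac{3054}{127440} = 3054 \cdot \frac{1}{127440} = \frac{509}{21240}$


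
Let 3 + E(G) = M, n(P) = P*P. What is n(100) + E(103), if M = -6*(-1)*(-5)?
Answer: 9967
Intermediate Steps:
M = -30 (M = 6*(-5) = -30)
n(P) = P²
E(G) = -33 (E(G) = -3 - 30 = -33)
n(100) + E(103) = 100² - 33 = 10000 - 33 = 9967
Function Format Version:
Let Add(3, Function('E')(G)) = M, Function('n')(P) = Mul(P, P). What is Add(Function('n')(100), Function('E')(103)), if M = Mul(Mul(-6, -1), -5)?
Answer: 9967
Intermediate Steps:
M = -30 (M = Mul(6, -5) = -30)
Function('n')(P) = Pow(P, 2)
Function('E')(G) = -33 (Function('E')(G) = Add(-3, -30) = -33)
Add(Function('n')(100), Function('E')(103)) = Add(Pow(100, 2), -33) = Add(10000, -33) = 9967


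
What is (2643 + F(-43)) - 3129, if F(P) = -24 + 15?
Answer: -495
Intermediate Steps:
F(P) = -9
(2643 + F(-43)) - 3129 = (2643 - 9) - 3129 = 2634 - 3129 = -495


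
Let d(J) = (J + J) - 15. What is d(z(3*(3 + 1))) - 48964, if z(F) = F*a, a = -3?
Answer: -49051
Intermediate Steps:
z(F) = -3*F (z(F) = F*(-3) = -3*F)
d(J) = -15 + 2*J (d(J) = 2*J - 15 = -15 + 2*J)
d(z(3*(3 + 1))) - 48964 = (-15 + 2*(-9*(3 + 1))) - 48964 = (-15 + 2*(-9*4)) - 48964 = (-15 + 2*(-3*12)) - 48964 = (-15 + 2*(-36)) - 48964 = (-15 - 72) - 48964 = -87 - 48964 = -49051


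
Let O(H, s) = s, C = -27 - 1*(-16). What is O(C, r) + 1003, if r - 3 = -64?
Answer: 942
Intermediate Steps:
r = -61 (r = 3 - 64 = -61)
C = -11 (C = -27 + 16 = -11)
O(C, r) + 1003 = -61 + 1003 = 942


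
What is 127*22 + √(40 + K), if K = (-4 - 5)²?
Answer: 2805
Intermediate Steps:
K = 81 (K = (-9)² = 81)
127*22 + √(40 + K) = 127*22 + √(40 + 81) = 2794 + √121 = 2794 + 11 = 2805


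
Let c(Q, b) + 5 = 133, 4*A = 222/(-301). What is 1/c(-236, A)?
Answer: 1/128 ≈ 0.0078125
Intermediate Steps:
A = -111/602 (A = (222/(-301))/4 = (222*(-1/301))/4 = (1/4)*(-222/301) = -111/602 ≈ -0.18439)
c(Q, b) = 128 (c(Q, b) = -5 + 133 = 128)
1/c(-236, A) = 1/128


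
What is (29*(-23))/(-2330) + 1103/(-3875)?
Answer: 2927/1805750 ≈ 0.0016209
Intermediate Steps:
(29*(-23))/(-2330) + 1103/(-3875) = -667*(-1/2330) + 1103*(-1/3875) = 667/2330 - 1103/3875 = 2927/1805750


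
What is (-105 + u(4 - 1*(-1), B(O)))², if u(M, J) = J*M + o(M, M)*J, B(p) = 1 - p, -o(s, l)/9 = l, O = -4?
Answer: 93025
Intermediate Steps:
o(s, l) = -9*l
u(M, J) = -8*J*M (u(M, J) = J*M + (-9*M)*J = J*M - 9*J*M = -8*J*M)
(-105 + u(4 - 1*(-1), B(O)))² = (-105 - 8*(1 - 1*(-4))*(4 - 1*(-1)))² = (-105 - 8*(1 + 4)*(4 + 1))² = (-105 - 8*5*5)² = (-105 - 200)² = (-305)² = 93025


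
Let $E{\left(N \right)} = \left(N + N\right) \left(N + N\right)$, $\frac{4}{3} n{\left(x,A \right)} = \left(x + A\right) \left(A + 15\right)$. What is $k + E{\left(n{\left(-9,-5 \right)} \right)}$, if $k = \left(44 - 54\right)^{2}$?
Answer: $44200$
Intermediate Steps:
$n{\left(x,A \right)} = \frac{3 \left(15 + A\right) \left(A + x\right)}{4}$ ($n{\left(x,A \right)} = \frac{3 \left(x + A\right) \left(A + 15\right)}{4} = \frac{3 \left(A + x\right) \left(15 + A\right)}{4} = \frac{3 \left(15 + A\right) \left(A + x\right)}{4}$)
$E{\left(N \right)} = 4 N^{2}$ ($E{\left(N \right)} = 2 N 2 N = 4 N^{2}$)
$k = 100$ ($k = \left(44 + \left(\left(-21 + 11\right) - 44\right)\right)^{2} = \left(44 - 54\right)^{2} = \left(-10\right)^{2} = 100$)
$k + E{\left(n{\left(-9,-5 \right)} \right)} = 100 + 4 \left(\frac{3 \left(-5\right)^{2}}{4} + \frac{45}{4} \left(-5\right) + \frac{45}{4} \left(-9\right) + \frac{3}{4} \left(-5\right) \left(-9\right)\right)^{2} = 100 + 4 \left(\frac{3}{4} \cdot 25 - \frac{225}{4} - \frac{405}{4} + \frac{135}{4}\right)^{2} = 100 + 4 \left(\frac{75}{4} - \frac{225}{4} - \frac{405}{4} + \frac{135}{4}\right)^{2} = 100 + 4 \left(-105\right)^{2} = 100 + 4 \cdot 11025 = 100 + 44100 = 44200$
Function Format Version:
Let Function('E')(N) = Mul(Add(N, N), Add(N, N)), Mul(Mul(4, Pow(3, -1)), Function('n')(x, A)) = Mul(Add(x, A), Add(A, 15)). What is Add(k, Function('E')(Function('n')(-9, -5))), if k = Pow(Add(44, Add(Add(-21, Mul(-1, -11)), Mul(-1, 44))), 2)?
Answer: 44200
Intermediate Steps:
Function('n')(x, A) = Mul(Rational(3, 4), Add(15, A), Add(A, x)) (Function('n')(x, A) = Mul(Rational(3, 4), Mul(Add(x, A), Add(A, 15))) = Mul(Rational(3, 4), Mul(Add(A, x), Add(15, A))) = Mul(Rational(3, 4), Mul(Add(15, A), Add(A, x))) = Mul(Rational(3, 4), Add(15, A), Add(A, x)))
Function('E')(N) = Mul(4, Pow(N, 2)) (Function('E')(N) = Mul(Mul(2, N), Mul(2, N)) = Mul(4, Pow(N, 2)))
k = 100 (k = Pow(Add(44, Add(Add(-21, 11), -44)), 2) = Pow(Add(44, Add(-10, -44)), 2) = Pow(Add(44, -54), 2) = Pow(-10, 2) = 100)
Add(k, Function('E')(Function('n')(-9, -5))) = Add(100, Mul(4, Pow(Add(Mul(Rational(3, 4), Pow(-5, 2)), Mul(Rational(45, 4), -5), Mul(Rational(45, 4), -9), Mul(Rational(3, 4), -5, -9)), 2))) = Add(100, Mul(4, Pow(Add(Mul(Rational(3, 4), 25), Rational(-225, 4), Rational(-405, 4), Rational(135, 4)), 2))) = Add(100, Mul(4, Pow(Add(Rational(75, 4), Rational(-225, 4), Rational(-405, 4), Rational(135, 4)), 2))) = Add(100, Mul(4, Pow(-105, 2))) = Add(100, Mul(4, 11025)) = Add(100, 44100) = 44200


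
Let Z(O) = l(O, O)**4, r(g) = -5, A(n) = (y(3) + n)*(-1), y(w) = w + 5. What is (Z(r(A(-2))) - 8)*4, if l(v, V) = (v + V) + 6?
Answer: 992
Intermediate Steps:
y(w) = 5 + w
A(n) = -8 - n (A(n) = ((5 + 3) + n)*(-1) = (8 + n)*(-1) = -8 - n)
l(v, V) = 6 + V + v (l(v, V) = (V + v) + 6 = 6 + V + v)
Z(O) = (6 + 2*O)**4 (Z(O) = (6 + O + O)**4 = (6 + 2*O)**4)
(Z(r(A(-2))) - 8)*4 = (16*(3 - 5)**4 - 8)*4 = (16*(-2)**4 - 8)*4 = (16*16 - 8)*4 = (256 - 8)*4 = 248*4 = 992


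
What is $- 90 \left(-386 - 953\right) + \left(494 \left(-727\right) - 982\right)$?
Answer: $-239610$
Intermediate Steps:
$- 90 \left(-386 - 953\right) + \left(494 \left(-727\right) - 982\right) = \left(-90\right) \left(-1339\right) - 360120 = 120510 - 360120 = -239610$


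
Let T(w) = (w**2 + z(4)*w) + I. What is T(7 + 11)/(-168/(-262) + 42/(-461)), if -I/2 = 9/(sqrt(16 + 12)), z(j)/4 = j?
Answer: 6159882/5537 - 181173*sqrt(7)/77518 ≈ 1106.3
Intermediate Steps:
z(j) = 4*j
I = -9*sqrt(7)/7 (I = -18/(sqrt(16 + 12)) = -18/(sqrt(28)) = -18/(2*sqrt(7)) = -18*sqrt(7)/14 = -9*sqrt(7)/7 ≈ -3.4017)
T(w) = w**2 + 16*w - 9*sqrt(7)/7 (T(w) = (w**2 + (4*4)*w) - 9*sqrt(7)/7 = (w**2 + 16*w) - 9*sqrt(7)/7 = w**2 + 16*w - 9*sqrt(7)/7)
T(7 + 11)/(-168/(-262) + 42/(-461)) = ((7 + 11)**2 + 16*(7 + 11) - 9*sqrt(7)/7)/(-168/(-262) + 42/(-461)) = (18**2 + 16*18 - 9*sqrt(7)/7)/(-168*(-1/262) + 42*(-1/461)) = (324 + 288 - 9*sqrt(7)/7)/(84/131 - 42/461) = (612 - 9*sqrt(7)/7)/(33222/60391) = (612 - 9*sqrt(7)/7)*(60391/33222) = 6159882/5537 - 181173*sqrt(7)/77518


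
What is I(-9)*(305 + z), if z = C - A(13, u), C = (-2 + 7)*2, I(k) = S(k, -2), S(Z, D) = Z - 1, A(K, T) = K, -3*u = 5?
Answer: -3020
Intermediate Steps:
u = -5/3 (u = -⅓*5 = -5/3 ≈ -1.6667)
S(Z, D) = -1 + Z
I(k) = -1 + k
C = 10 (C = 5*2 = 10)
z = -3 (z = 10 - 1*13 = 10 - 13 = -3)
I(-9)*(305 + z) = (-1 - 9)*(305 - 3) = -10*302 = -3020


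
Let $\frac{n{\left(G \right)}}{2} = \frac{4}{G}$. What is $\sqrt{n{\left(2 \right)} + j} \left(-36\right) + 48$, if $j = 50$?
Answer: $48 - 108 \sqrt{6} \approx -216.54$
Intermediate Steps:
$n{\left(G \right)} = \frac{8}{G}$ ($n{\left(G \right)} = 2 \frac{4}{G} = \frac{8}{G}$)
$\sqrt{n{\left(2 \right)} + j} \left(-36\right) + 48 = \sqrt{\frac{8}{2} + 50} \left(-36\right) + 48 = \sqrt{8 \cdot \frac{1}{2} + 50} \left(-36\right) + 48 = \sqrt{4 + 50} \left(-36\right) + 48 = \sqrt{54} \left(-36\right) + 48 = 3 \sqrt{6} \left(-36\right) + 48 = - 108 \sqrt{6} + 48 = 48 - 108 \sqrt{6}$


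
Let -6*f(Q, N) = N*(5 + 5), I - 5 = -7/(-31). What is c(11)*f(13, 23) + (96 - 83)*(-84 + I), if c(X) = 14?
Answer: -145148/93 ≈ -1560.7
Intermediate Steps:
I = 162/31 (I = 5 - 7/(-31) = 5 - 7*(-1/31) = 5 + 7/31 = 162/31 ≈ 5.2258)
f(Q, N) = -5*N/3 (f(Q, N) = -N*(5 + 5)/6 = -N*10/6 = -5*N/3)
c(11)*f(13, 23) + (96 - 83)*(-84 + I) = 14*(-5/3*23) + (96 - 83)*(-84 + 162/31) = 14*(-115/3) + 13*(-2442/31) = -1610/3 - 31746/31 = -145148/93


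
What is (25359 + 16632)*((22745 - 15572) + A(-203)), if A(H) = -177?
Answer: 293769036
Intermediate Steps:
(25359 + 16632)*((22745 - 15572) + A(-203)) = (25359 + 16632)*((22745 - 15572) - 177) = 41991*(7173 - 177) = 41991*6996 = 293769036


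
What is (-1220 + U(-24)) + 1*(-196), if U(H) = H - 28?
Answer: -1468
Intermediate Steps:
U(H) = -28 + H
(-1220 + U(-24)) + 1*(-196) = (-1220 + (-28 - 24)) + 1*(-196) = (-1220 - 52) - 196 = -1272 - 196 = -1468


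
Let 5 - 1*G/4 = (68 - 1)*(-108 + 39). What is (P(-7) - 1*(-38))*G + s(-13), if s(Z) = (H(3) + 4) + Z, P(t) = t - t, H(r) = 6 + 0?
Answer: 703453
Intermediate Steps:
H(r) = 6
P(t) = 0
s(Z) = 10 + Z (s(Z) = (6 + 4) + Z = 10 + Z)
G = 18512 (G = 20 - 4*(68 - 1)*(-108 + 39) = 20 - 268*(-69) = 20 - 4*(-4623) = 20 + 18492 = 18512)
(P(-7) - 1*(-38))*G + s(-13) = (0 - 1*(-38))*18512 + (10 - 13) = (0 + 38)*18512 - 3 = 38*18512 - 3 = 703456 - 3 = 703453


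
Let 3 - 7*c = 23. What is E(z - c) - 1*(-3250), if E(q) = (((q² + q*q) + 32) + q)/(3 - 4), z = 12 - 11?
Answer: 156035/49 ≈ 3184.4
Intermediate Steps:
c = -20/7 (c = 3/7 - ⅐*23 = 3/7 - 23/7 = -20/7 ≈ -2.8571)
z = 1
E(q) = -32 - q - 2*q² (E(q) = (((q² + q²) + 32) + q)/(-1) = ((2*q² + 32) + q)*(-1) = ((32 + 2*q²) + q)*(-1) = (32 + q + 2*q²)*(-1) = -32 - q - 2*q²)
E(z - c) - 1*(-3250) = (-32 - (1 - 1*(-20/7)) - 2*(1 - 1*(-20/7))²) - 1*(-3250) = (-32 - (1 + 20/7) - 2*(1 + 20/7)²) + 3250 = (-32 - 1*27/7 - 2*(27/7)²) + 3250 = (-32 - 27/7 - 2*729/49) + 3250 = (-32 - 27/7 - 1458/49) + 3250 = -3215/49 + 3250 = 156035/49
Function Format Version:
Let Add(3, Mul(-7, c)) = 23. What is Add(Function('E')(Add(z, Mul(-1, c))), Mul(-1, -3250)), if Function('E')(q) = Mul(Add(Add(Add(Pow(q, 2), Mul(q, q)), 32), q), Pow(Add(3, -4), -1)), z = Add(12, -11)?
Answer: Rational(156035, 49) ≈ 3184.4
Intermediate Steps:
c = Rational(-20, 7) (c = Add(Rational(3, 7), Mul(Rational(-1, 7), 23)) = Add(Rational(3, 7), Rational(-23, 7)) = Rational(-20, 7) ≈ -2.8571)
z = 1
Function('E')(q) = Add(-32, Mul(-1, q), Mul(-2, Pow(q, 2))) (Function('E')(q) = Mul(Add(Add(Add(Pow(q, 2), Pow(q, 2)), 32), q), Pow(-1, -1)) = Mul(Add(Add(Mul(2, Pow(q, 2)), 32), q), -1) = Mul(Add(Add(32, Mul(2, Pow(q, 2))), q), -1) = Mul(Add(32, q, Mul(2, Pow(q, 2))), -1) = Add(-32, Mul(-1, q), Mul(-2, Pow(q, 2))))
Add(Function('E')(Add(z, Mul(-1, c))), Mul(-1, -3250)) = Add(Add(-32, Mul(-1, Add(1, Mul(-1, Rational(-20, 7)))), Mul(-2, Pow(Add(1, Mul(-1, Rational(-20, 7))), 2))), Mul(-1, -3250)) = Add(Add(-32, Mul(-1, Add(1, Rational(20, 7))), Mul(-2, Pow(Add(1, Rational(20, 7)), 2))), 3250) = Add(Add(-32, Mul(-1, Rational(27, 7)), Mul(-2, Pow(Rational(27, 7), 2))), 3250) = Add(Add(-32, Rational(-27, 7), Mul(-2, Rational(729, 49))), 3250) = Add(Add(-32, Rational(-27, 7), Rational(-1458, 49)), 3250) = Add(Rational(-3215, 49), 3250) = Rational(156035, 49)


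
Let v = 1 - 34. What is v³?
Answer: -35937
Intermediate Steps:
v = -33
v³ = (-33)³ = -35937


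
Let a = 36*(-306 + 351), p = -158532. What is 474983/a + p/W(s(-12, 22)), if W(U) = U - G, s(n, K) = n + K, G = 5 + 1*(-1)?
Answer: -42328657/1620 ≈ -26129.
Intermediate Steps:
G = 4 (G = 5 - 1 = 4)
s(n, K) = K + n
W(U) = -4 + U (W(U) = U - 1*4 = U - 4 = -4 + U)
a = 1620 (a = 36*45 = 1620)
474983/a + p/W(s(-12, 22)) = 474983/1620 - 158532/(-4 + (22 - 12)) = 474983*(1/1620) - 158532/(-4 + 10) = 474983/1620 - 158532/6 = 474983/1620 - 158532*1/6 = 474983/1620 - 26422 = -42328657/1620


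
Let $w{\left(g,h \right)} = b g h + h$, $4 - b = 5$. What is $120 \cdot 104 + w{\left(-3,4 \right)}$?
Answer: $12496$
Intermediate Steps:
$b = -1$ ($b = 4 - 5 = -1$)
$w{\left(g,h \right)} = h - g h$ ($w{\left(g,h \right)} = - g h + h = h - g h$)
$120 \cdot 104 + w{\left(-3,4 \right)} = 120 \cdot 104 + 4 \left(1 - -3\right) = 12480 + 4 \left(1 + 3\right) = 12480 + 4 \cdot 4 = 12480 + 16 = 12496$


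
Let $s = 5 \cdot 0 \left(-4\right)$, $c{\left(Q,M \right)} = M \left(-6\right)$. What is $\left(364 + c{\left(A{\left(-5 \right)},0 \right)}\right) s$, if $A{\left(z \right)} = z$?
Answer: $0$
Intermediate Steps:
$c{\left(Q,M \right)} = - 6 M$
$s = 0$ ($s = 0 \left(-4\right) = 0$)
$\left(364 + c{\left(A{\left(-5 \right)},0 \right)}\right) s = \left(364 - 0\right) 0 = \left(364 + 0\right) 0 = 364 \cdot 0 = 0$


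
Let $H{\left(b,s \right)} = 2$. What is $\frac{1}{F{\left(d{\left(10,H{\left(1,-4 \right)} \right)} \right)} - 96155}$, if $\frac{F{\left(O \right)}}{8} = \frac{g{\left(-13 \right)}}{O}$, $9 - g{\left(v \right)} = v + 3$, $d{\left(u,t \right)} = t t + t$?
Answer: $- \frac{3}{288389} \approx -1.0403 \cdot 10^{-5}$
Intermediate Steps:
$d{\left(u,t \right)} = t + t^{2}$ ($d{\left(u,t \right)} = t^{2} + t = t + t^{2}$)
$g{\left(v \right)} = 6 - v$ ($g{\left(v \right)} = 9 - \left(v + 3\right) = 9 - \left(3 + v\right) = 6 - v$)
$F{\left(O \right)} = \frac{152}{O}$ ($F{\left(O \right)} = 8 \frac{6 - -13}{O} = 8 \frac{6 + 13}{O} = 8 \frac{19}{O} = \frac{152}{O}$)
$\frac{1}{F{\left(d{\left(10,H{\left(1,-4 \right)} \right)} \right)} - 96155} = \frac{1}{\frac{152}{2 \left(1 + 2\right)} - 96155} = \frac{1}{\frac{152}{2 \cdot 3} - 96155} = \frac{1}{\frac{152}{6} - 96155} = \frac{1}{152 \cdot \frac{1}{6} - 96155} = \frac{1}{\frac{76}{3} - 96155} = \frac{1}{- \frac{288389}{3}} = - \frac{3}{288389}$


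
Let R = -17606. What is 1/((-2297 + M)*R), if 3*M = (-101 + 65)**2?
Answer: 1/32835190 ≈ 3.0455e-8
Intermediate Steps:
M = 432 (M = (-101 + 65)**2/3 = (1/3)*(-36)**2 = (1/3)*1296 = 432)
1/((-2297 + M)*R) = 1/((-2297 + 432)*(-17606)) = -1/17606/(-1865) = -1/1865*(-1/17606) = 1/32835190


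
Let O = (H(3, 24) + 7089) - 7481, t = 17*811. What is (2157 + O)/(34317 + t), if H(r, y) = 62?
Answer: 261/6872 ≈ 0.037980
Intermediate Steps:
t = 13787
O = -330 (O = (62 + 7089) - 7481 = 7151 - 7481 = -330)
(2157 + O)/(34317 + t) = (2157 - 330)/(34317 + 13787) = 1827/48104 = 1827*(1/48104) = 261/6872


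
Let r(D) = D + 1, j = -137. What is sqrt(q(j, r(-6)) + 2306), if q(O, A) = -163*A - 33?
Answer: 4*sqrt(193) ≈ 55.570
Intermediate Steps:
r(D) = 1 + D
q(O, A) = -33 - 163*A
sqrt(q(j, r(-6)) + 2306) = sqrt((-33 - 163*(1 - 6)) + 2306) = sqrt((-33 - 163*(-5)) + 2306) = sqrt((-33 + 815) + 2306) = sqrt(782 + 2306) = sqrt(3088) = 4*sqrt(193)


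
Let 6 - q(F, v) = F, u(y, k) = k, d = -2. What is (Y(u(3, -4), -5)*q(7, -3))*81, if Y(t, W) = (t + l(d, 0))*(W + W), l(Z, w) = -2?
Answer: -4860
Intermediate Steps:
Y(t, W) = 2*W*(-2 + t) (Y(t, W) = (t - 2)*(W + W) = (-2 + t)*(2*W) = 2*W*(-2 + t))
q(F, v) = 6 - F
(Y(u(3, -4), -5)*q(7, -3))*81 = ((2*(-5)*(-2 - 4))*(6 - 1*7))*81 = ((2*(-5)*(-6))*(6 - 7))*81 = (60*(-1))*81 = -60*81 = -4860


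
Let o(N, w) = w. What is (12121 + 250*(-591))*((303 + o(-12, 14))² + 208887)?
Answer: -41960357504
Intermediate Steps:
(12121 + 250*(-591))*((303 + o(-12, 14))² + 208887) = (12121 + 250*(-591))*((303 + 14)² + 208887) = (12121 - 147750)*(317² + 208887) = -135629*(100489 + 208887) = -135629*309376 = -41960357504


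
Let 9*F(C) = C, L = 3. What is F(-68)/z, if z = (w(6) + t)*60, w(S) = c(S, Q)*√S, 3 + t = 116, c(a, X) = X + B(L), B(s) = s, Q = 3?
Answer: -1921/1694655 + 34*√6/564885 ≈ -0.00098613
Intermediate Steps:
F(C) = C/9
c(a, X) = 3 + X (c(a, X) = X + 3 = 3 + X)
t = 113 (t = -3 + 116 = 113)
w(S) = 6*√S (w(S) = (3 + 3)*√S = 6*√S)
z = 6780 + 360*√6 (z = (6*√6 + 113)*60 = (113 + 6*√6)*60 = 6780 + 360*√6 ≈ 7661.8)
F(-68)/z = ((⅑)*(-68))/(6780 + 360*√6) = -68/(9*(6780 + 360*√6))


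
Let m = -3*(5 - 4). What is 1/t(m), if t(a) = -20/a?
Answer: 3/20 ≈ 0.15000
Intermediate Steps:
m = -3 (m = -3*1 = -3)
1/t(m) = 1/(-20/(-3)) = 1/(-20*(-⅓)) = 1/(20/3) = 3/20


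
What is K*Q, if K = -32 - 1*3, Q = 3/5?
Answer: -21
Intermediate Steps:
Q = ⅗ (Q = 3*(⅕) = ⅗ ≈ 0.60000)
K = -35 (K = -32 - 3 = -35)
K*Q = -35*⅗ = -21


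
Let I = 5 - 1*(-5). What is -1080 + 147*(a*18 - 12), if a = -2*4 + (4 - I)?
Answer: -39888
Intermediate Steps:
I = 10 (I = 5 + 5 = 10)
a = -14 (a = -2*4 + (4 - 1*10) = -8 + (4 - 10) = -8 - 6 = -14)
-1080 + 147*(a*18 - 12) = -1080 + 147*(-14*18 - 12) = -1080 + 147*(-252 - 12) = -1080 + 147*(-264) = -1080 - 38808 = -39888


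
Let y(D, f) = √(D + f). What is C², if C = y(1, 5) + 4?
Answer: (4 + √6)² ≈ 41.596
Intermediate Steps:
C = 4 + √6 (C = √(1 + 5) + 4 = √6 + 4 = 4 + √6 ≈ 6.4495)
C² = (4 + √6)²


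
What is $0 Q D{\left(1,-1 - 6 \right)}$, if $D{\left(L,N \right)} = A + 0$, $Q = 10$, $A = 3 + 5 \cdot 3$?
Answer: $0$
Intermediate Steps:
$A = 18$ ($A = 3 + 15 = 18$)
$D{\left(L,N \right)} = 18$ ($D{\left(L,N \right)} = 18 + 0 = 18$)
$0 Q D{\left(1,-1 - 6 \right)} = 0 \cdot 10 \cdot 18 = 0 \cdot 18 = 0$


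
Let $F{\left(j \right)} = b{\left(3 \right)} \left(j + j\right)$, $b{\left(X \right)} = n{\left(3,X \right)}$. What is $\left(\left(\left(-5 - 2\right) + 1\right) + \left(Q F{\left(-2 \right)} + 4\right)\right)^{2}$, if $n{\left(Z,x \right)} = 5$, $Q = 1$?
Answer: $484$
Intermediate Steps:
$b{\left(X \right)} = 5$
$F{\left(j \right)} = 10 j$ ($F{\left(j \right)} = 5 \left(j + j\right) = 5 \cdot 2 j = 10 j$)
$\left(\left(\left(-5 - 2\right) + 1\right) + \left(Q F{\left(-2 \right)} + 4\right)\right)^{2} = \left(\left(\left(-5 - 2\right) + 1\right) + \left(1 \cdot 10 \left(-2\right) + 4\right)\right)^{2} = \left(\left(-7 + 1\right) + \left(1 \left(-20\right) + 4\right)\right)^{2} = \left(-6 + \left(-20 + 4\right)\right)^{2} = \left(-6 - 16\right)^{2} = \left(-22\right)^{2} = 484$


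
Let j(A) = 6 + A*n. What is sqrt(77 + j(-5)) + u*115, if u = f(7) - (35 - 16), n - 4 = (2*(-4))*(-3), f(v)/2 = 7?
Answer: -575 + I*sqrt(57) ≈ -575.0 + 7.5498*I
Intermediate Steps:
f(v) = 14 (f(v) = 2*7 = 14)
n = 28 (n = 4 + (2*(-4))*(-3) = 4 - 8*(-3) = 4 + 24 = 28)
u = -5 (u = 14 - (35 - 16) = 14 - 1*19 = 14 - 19 = -5)
j(A) = 6 + 28*A (j(A) = 6 + A*28 = 6 + 28*A)
sqrt(77 + j(-5)) + u*115 = sqrt(77 + (6 + 28*(-5))) - 5*115 = sqrt(77 + (6 - 140)) - 575 = sqrt(77 - 134) - 575 = sqrt(-57) - 575 = I*sqrt(57) - 575 = -575 + I*sqrt(57)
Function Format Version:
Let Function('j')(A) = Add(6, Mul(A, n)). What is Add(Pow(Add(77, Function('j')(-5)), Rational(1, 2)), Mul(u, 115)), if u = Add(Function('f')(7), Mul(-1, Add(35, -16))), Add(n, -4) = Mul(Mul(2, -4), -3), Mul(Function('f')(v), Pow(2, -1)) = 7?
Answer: Add(-575, Mul(I, Pow(57, Rational(1, 2)))) ≈ Add(-575.00, Mul(7.5498, I))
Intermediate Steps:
Function('f')(v) = 14 (Function('f')(v) = Mul(2, 7) = 14)
n = 28 (n = Add(4, Mul(Mul(2, -4), -3)) = Add(4, Mul(-8, -3)) = Add(4, 24) = 28)
u = -5 (u = Add(14, Mul(-1, Add(35, -16))) = Add(14, Mul(-1, 19)) = Add(14, -19) = -5)
Function('j')(A) = Add(6, Mul(28, A)) (Function('j')(A) = Add(6, Mul(A, 28)) = Add(6, Mul(28, A)))
Add(Pow(Add(77, Function('j')(-5)), Rational(1, 2)), Mul(u, 115)) = Add(Pow(Add(77, Add(6, Mul(28, -5))), Rational(1, 2)), Mul(-5, 115)) = Add(Pow(Add(77, Add(6, -140)), Rational(1, 2)), -575) = Add(Pow(Add(77, -134), Rational(1, 2)), -575) = Add(Pow(-57, Rational(1, 2)), -575) = Add(Mul(I, Pow(57, Rational(1, 2))), -575) = Add(-575, Mul(I, Pow(57, Rational(1, 2))))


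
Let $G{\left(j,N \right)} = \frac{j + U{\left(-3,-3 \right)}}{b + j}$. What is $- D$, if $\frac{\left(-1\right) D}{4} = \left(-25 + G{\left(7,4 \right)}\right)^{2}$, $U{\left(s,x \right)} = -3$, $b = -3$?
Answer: $2304$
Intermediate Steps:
$G{\left(j,N \right)} = 1$ ($G{\left(j,N \right)} = \frac{j - 3}{-3 + j} = \frac{-3 + j}{-3 + j} = 1$)
$D = -2304$ ($D = - 4 \left(-25 + 1\right)^{2} = - 4 \left(-24\right)^{2} = \left(-4\right) 576 = -2304$)
$- D = \left(-1\right) \left(-2304\right) = 2304$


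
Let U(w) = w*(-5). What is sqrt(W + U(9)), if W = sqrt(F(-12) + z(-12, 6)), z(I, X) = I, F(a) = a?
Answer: sqrt(-45 + 2*I*sqrt(6)) ≈ 0.36461 + 6.7181*I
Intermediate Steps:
U(w) = -5*w
W = 2*I*sqrt(6) (W = sqrt(-12 - 12) = sqrt(-24) = 2*I*sqrt(6) ≈ 4.899*I)
sqrt(W + U(9)) = sqrt(2*I*sqrt(6) - 5*9) = sqrt(2*I*sqrt(6) - 45) = sqrt(-45 + 2*I*sqrt(6))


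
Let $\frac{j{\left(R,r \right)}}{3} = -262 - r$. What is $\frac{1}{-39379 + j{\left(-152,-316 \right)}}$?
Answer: $- \frac{1}{39217} \approx -2.5499 \cdot 10^{-5}$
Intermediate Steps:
$j{\left(R,r \right)} = -786 - 3 r$ ($j{\left(R,r \right)} = 3 \left(-262 - r\right) = -786 - 3 r$)
$\frac{1}{-39379 + j{\left(-152,-316 \right)}} = \frac{1}{-39379 - -162} = \frac{1}{-39379 + \left(-786 + 948\right)} = \frac{1}{-39379 + 162} = \frac{1}{-39217} = - \frac{1}{39217}$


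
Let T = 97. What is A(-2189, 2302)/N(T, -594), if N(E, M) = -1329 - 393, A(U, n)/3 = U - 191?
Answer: 170/41 ≈ 4.1463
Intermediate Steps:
A(U, n) = -573 + 3*U (A(U, n) = 3*(U - 191) = 3*(-191 + U) = -573 + 3*U)
N(E, M) = -1722
A(-2189, 2302)/N(T, -594) = (-573 + 3*(-2189))/(-1722) = (-573 - 6567)*(-1/1722) = -7140*(-1/1722) = 170/41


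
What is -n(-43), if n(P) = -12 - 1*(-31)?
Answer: -19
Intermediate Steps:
n(P) = 19 (n(P) = -12 + 31 = 19)
-n(-43) = -1*19 = -19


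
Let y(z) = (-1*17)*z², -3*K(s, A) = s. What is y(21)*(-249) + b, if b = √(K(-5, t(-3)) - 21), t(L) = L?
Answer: 1866753 + I*√174/3 ≈ 1.8668e+6 + 4.397*I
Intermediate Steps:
K(s, A) = -s/3
b = I*√174/3 (b = √(-⅓*(-5) - 21) = √(5/3 - 21) = √(-58/3) = I*√174/3 ≈ 4.397*I)
y(z) = -17*z²
y(21)*(-249) + b = -17*21²*(-249) + I*√174/3 = -17*441*(-249) + I*√174/3 = -7497*(-249) + I*√174/3 = 1866753 + I*√174/3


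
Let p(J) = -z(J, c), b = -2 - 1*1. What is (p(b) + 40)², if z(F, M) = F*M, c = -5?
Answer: 625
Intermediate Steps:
b = -3 (b = -2 - 1 = -3)
p(J) = 5*J (p(J) = -J*(-5) = -(-5)*J = 5*J)
(p(b) + 40)² = (5*(-3) + 40)² = (-15 + 40)² = 25² = 625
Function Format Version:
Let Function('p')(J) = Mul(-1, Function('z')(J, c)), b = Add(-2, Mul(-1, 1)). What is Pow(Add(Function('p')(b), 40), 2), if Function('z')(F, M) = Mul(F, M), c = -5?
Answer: 625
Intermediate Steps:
b = -3 (b = Add(-2, -1) = -3)
Function('p')(J) = Mul(5, J) (Function('p')(J) = Mul(-1, Mul(J, -5)) = Mul(-1, Mul(-5, J)) = Mul(5, J))
Pow(Add(Function('p')(b), 40), 2) = Pow(Add(Mul(5, -3), 40), 2) = Pow(Add(-15, 40), 2) = Pow(25, 2) = 625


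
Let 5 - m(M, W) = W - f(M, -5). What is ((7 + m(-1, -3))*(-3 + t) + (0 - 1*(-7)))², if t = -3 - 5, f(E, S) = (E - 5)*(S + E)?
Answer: 306916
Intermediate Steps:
f(E, S) = (-5 + E)*(E + S)
m(M, W) = 30 + M² - W - 10*M (m(M, W) = 5 - (W - (M² - 5*M - 5*(-5) + M*(-5))) = 5 - (W - (M² - 5*M + 25 - 5*M)) = 5 - (W - (25 + M² - 10*M)) = 5 - (W + (-25 - M² + 10*M)) = 5 - (-25 + W - M² + 10*M) = 5 + (25 + M² - W - 10*M) = 30 + M² - W - 10*M)
t = -8
((7 + m(-1, -3))*(-3 + t) + (0 - 1*(-7)))² = ((7 + (30 + (-1)² - 1*(-3) - 10*(-1)))*(-3 - 8) + (0 - 1*(-7)))² = ((7 + (30 + 1 + 3 + 10))*(-11) + (0 + 7))² = ((7 + 44)*(-11) + 7)² = (51*(-11) + 7)² = (-561 + 7)² = (-554)² = 306916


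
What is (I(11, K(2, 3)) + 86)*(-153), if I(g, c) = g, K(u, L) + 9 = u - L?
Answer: -14841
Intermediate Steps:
K(u, L) = -9 + u - L (K(u, L) = -9 + (u - L) = -9 + u - L)
(I(11, K(2, 3)) + 86)*(-153) = (11 + 86)*(-153) = 97*(-153) = -14841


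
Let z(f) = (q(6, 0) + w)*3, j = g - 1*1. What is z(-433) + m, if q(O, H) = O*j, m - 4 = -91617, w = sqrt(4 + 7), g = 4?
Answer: -91559 + 3*sqrt(11) ≈ -91549.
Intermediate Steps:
j = 3 (j = 4 - 1*1 = 4 - 1 = 3)
w = sqrt(11) ≈ 3.3166
m = -91613 (m = 4 - 91617 = -91613)
q(O, H) = 3*O (q(O, H) = O*3 = 3*O)
z(f) = 54 + 3*sqrt(11) (z(f) = (3*6 + sqrt(11))*3 = (18 + sqrt(11))*3 = 54 + 3*sqrt(11))
z(-433) + m = (54 + 3*sqrt(11)) - 91613 = -91559 + 3*sqrt(11)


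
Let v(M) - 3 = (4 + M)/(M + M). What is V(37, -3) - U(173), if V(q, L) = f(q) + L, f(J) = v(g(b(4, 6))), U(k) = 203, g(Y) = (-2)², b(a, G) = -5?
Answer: -202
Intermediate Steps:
g(Y) = 4
v(M) = 3 + (4 + M)/(2*M) (v(M) = 3 + (4 + M)/(M + M) = 3 + (4 + M)/((2*M)) = 3 + (4 + M)*(1/(2*M)) = 3 + (4 + M)/(2*M))
f(J) = 4 (f(J) = 7/2 + 2/4 = 7/2 + 2*(¼) = 7/2 + ½ = 4)
V(q, L) = 4 + L
V(37, -3) - U(173) = (4 - 3) - 1*203 = 1 - 203 = -202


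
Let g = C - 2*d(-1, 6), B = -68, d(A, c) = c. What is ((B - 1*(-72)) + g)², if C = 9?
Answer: 1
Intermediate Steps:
g = -3 (g = 9 - 2*6 = 9 - 12 = -3)
((B - 1*(-72)) + g)² = ((-68 - 1*(-72)) - 3)² = ((-68 + 72) - 3)² = (4 - 3)² = 1² = 1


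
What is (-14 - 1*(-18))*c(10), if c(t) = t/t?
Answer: 4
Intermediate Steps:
c(t) = 1
(-14 - 1*(-18))*c(10) = (-14 - 1*(-18))*1 = (-14 + 18)*1 = 4*1 = 4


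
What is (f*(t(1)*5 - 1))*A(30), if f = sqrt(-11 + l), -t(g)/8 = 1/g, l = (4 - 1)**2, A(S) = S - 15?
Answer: -615*I*sqrt(2) ≈ -869.74*I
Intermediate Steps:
A(S) = -15 + S
l = 9 (l = 3**2 = 9)
t(g) = -8/g
f = I*sqrt(2) (f = sqrt(-11 + 9) = sqrt(-2) = I*sqrt(2) ≈ 1.4142*I)
(f*(t(1)*5 - 1))*A(30) = ((I*sqrt(2))*(-8/1*5 - 1))*(-15 + 30) = ((I*sqrt(2))*(-8*1*5 - 1))*15 = ((I*sqrt(2))*(-8*5 - 1))*15 = ((I*sqrt(2))*(-40 - 1))*15 = ((I*sqrt(2))*(-41))*15 = -41*I*sqrt(2)*15 = -615*I*sqrt(2)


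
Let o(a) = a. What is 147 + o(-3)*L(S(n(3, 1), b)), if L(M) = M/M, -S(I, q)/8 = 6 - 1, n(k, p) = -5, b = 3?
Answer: 144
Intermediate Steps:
S(I, q) = -40 (S(I, q) = -8*(6 - 1) = -8*5 = -40)
L(M) = 1
147 + o(-3)*L(S(n(3, 1), b)) = 147 - 3*1 = 147 - 3 = 144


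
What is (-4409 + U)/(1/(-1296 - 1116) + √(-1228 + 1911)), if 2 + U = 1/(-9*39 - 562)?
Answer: -9713712528/3627822984863 - 23429474617536*√683/3627822984863 ≈ -168.78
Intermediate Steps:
U = -1827/913 (U = -2 + 1/(-9*39 - 562) = -2 + 1/(-351 - 562) = -2 + 1/(-913) = -2 - 1/913 = -1827/913 ≈ -2.0011)
(-4409 + U)/(1/(-1296 - 1116) + √(-1228 + 1911)) = (-4409 - 1827/913)/(1/(-1296 - 1116) + √(-1228 + 1911)) = -4027244/(913*(1/(-2412) + √683)) = -4027244/(913*(-1/2412 + √683))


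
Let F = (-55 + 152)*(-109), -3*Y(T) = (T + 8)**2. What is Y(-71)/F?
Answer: 1323/10573 ≈ 0.12513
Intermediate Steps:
Y(T) = -(8 + T)**2/3 (Y(T) = -(T + 8)**2/3 = -(8 + T)**2/3)
F = -10573 (F = 97*(-109) = -10573)
Y(-71)/F = -(8 - 71)**2/3/(-10573) = -1/3*(-63)**2*(-1/10573) = -1/3*3969*(-1/10573) = -1323*(-1/10573) = 1323/10573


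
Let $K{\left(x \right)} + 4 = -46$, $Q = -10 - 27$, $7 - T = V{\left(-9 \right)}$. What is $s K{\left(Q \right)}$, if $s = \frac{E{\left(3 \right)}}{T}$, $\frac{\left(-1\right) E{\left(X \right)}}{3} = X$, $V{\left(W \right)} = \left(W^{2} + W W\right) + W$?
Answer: $- \frac{225}{73} \approx -3.0822$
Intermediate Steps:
$V{\left(W \right)} = W + 2 W^{2}$ ($V{\left(W \right)} = \left(W^{2} + W^{2}\right) + W = 2 W^{2} + W = W + 2 W^{2}$)
$E{\left(X \right)} = - 3 X$
$T = -146$ ($T = 7 - - 9 \left(1 + 2 \left(-9\right)\right) = 7 - - 9 \left(1 - 18\right) = 7 - \left(-9\right) \left(-17\right) = 7 - 153 = -146$)
$s = \frac{9}{146}$ ($s = \frac{\left(-3\right) 3}{-146} = \left(-9\right) \left(- \frac{1}{146}\right) = \frac{9}{146} \approx 0.061644$)
$Q = -37$ ($Q = -10 - 27 = -37$)
$K{\left(x \right)} = -50$ ($K{\left(x \right)} = -4 - 46 = -50$)
$s K{\left(Q \right)} = \frac{9}{146} \left(-50\right) = - \frac{225}{73}$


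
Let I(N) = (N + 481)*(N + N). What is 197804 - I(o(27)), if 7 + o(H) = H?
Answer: 177764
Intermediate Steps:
o(H) = -7 + H
I(N) = 2*N*(481 + N) (I(N) = (481 + N)*(2*N) = 2*N*(481 + N))
197804 - I(o(27)) = 197804 - 2*(-7 + 27)*(481 + (-7 + 27)) = 197804 - 2*20*(481 + 20) = 197804 - 2*20*501 = 197804 - 1*20040 = 197804 - 20040 = 177764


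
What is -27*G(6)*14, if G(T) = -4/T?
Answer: 252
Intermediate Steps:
-27*G(6)*14 = -27*(-4/6)*14 = -27*(-4*1/6)*14 = -27*(-2)/3*14 = -9*(-2)*14 = 18*14 = 252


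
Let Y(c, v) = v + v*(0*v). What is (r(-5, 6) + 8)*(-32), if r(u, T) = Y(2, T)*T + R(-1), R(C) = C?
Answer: -1376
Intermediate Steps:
Y(c, v) = v (Y(c, v) = v + v*0 = v + 0 = v)
r(u, T) = -1 + T² (r(u, T) = T*T - 1 = T² - 1 = -1 + T²)
(r(-5, 6) + 8)*(-32) = ((-1 + 6²) + 8)*(-32) = ((-1 + 36) + 8)*(-32) = (35 + 8)*(-32) = 43*(-32) = -1376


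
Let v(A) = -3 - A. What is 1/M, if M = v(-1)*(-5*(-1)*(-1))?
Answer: 1/10 ≈ 0.10000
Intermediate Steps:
M = 10 (M = (-3 - 1*(-1))*(-5*(-1)*(-1)) = (-3 + 1)*(5*(-1)) = -2*(-5) = 10)
1/M = 1/10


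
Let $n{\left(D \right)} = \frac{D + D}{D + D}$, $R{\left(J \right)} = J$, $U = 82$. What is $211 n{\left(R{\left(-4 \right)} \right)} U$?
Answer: $17302$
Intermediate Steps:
$n{\left(D \right)} = 1$ ($n{\left(D \right)} = \frac{2 D}{2 D} = 2 D \frac{1}{2 D} = 1$)
$211 n{\left(R{\left(-4 \right)} \right)} U = 211 \cdot 1 \cdot 82 = 211 \cdot 82 = 17302$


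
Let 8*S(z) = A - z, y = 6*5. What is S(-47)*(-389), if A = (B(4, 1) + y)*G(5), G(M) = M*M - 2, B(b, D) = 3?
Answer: -156767/4 ≈ -39192.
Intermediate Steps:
y = 30
G(M) = -2 + M**2 (G(M) = M**2 - 2 = -2 + M**2)
A = 759 (A = (3 + 30)*(-2 + 5**2) = 33*(-2 + 25) = 33*23 = 759)
S(z) = 759/8 - z/8 (S(z) = (759 - z)/8 = 759/8 - z/8)
S(-47)*(-389) = (759/8 - 1/8*(-47))*(-389) = (759/8 + 47/8)*(-389) = (403/4)*(-389) = -156767/4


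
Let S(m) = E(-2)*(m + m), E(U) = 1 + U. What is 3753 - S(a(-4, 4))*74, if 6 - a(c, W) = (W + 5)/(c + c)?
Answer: 9615/2 ≈ 4807.5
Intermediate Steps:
a(c, W) = 6 - (5 + W)/(2*c) (a(c, W) = 6 - (W + 5)/(c + c) = 6 - (5 + W)/(2*c))
S(m) = -2*m (S(m) = (1 - 2)*(m + m) = -2*m)
3753 - S(a(-4, 4))*74 = 3753 - (-(-5 - 1*4 + 12*(-4))/(-4))*74 = 3753 - (-(-1)*(-5 - 4 - 48)/4)*74 = 3753 - (-(-1)*(-57)/4)*74 = 3753 - (-2*57/8)*74 = 3753 - (-57)*74/4 = 3753 - 1*(-2109/2) = 3753 + 2109/2 = 9615/2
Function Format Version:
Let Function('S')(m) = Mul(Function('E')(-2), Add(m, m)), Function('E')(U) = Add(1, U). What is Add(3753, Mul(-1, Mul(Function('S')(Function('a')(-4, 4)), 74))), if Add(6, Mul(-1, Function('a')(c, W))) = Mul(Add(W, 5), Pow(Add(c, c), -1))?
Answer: Rational(9615, 2) ≈ 4807.5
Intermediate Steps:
Function('a')(c, W) = Add(6, Mul(Rational(-1, 2), Pow(c, -1), Add(5, W))) (Function('a')(c, W) = Add(6, Mul(-1, Mul(Add(W, 5), Pow(Add(c, c), -1)))) = Add(6, Mul(-1, Mul(Add(5, W), Pow(Mul(2, c), -1)))) = Add(6, Mul(-1, Mul(Add(5, W), Mul(Rational(1, 2), Pow(c, -1))))) = Add(6, Mul(-1, Mul(Rational(1, 2), Pow(c, -1), Add(5, W)))) = Add(6, Mul(Rational(-1, 2), Pow(c, -1), Add(5, W))))
Function('S')(m) = Mul(-2, m) (Function('S')(m) = Mul(Add(1, -2), Add(m, m)) = Mul(-1, Mul(2, m)) = Mul(-2, m))
Add(3753, Mul(-1, Mul(Function('S')(Function('a')(-4, 4)), 74))) = Add(3753, Mul(-1, Mul(Mul(-2, Mul(Rational(1, 2), Pow(-4, -1), Add(-5, Mul(-1, 4), Mul(12, -4)))), 74))) = Add(3753, Mul(-1, Mul(Mul(-2, Mul(Rational(1, 2), Rational(-1, 4), Add(-5, -4, -48))), 74))) = Add(3753, Mul(-1, Mul(Mul(-2, Mul(Rational(1, 2), Rational(-1, 4), -57)), 74))) = Add(3753, Mul(-1, Mul(Mul(-2, Rational(57, 8)), 74))) = Add(3753, Mul(-1, Mul(Rational(-57, 4), 74))) = Add(3753, Mul(-1, Rational(-2109, 2))) = Add(3753, Rational(2109, 2)) = Rational(9615, 2)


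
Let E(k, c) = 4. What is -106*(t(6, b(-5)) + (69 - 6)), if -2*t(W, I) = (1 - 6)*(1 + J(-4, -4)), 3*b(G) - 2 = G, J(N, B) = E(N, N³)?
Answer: -8003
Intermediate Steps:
J(N, B) = 4
b(G) = ⅔ + G/3
t(W, I) = 25/2 (t(W, I) = -(1 - 6)*(1 + 4)/2 = -(-5)*5/2 = -½*(-25) = 25/2)
-106*(t(6, b(-5)) + (69 - 6)) = -106*(25/2 + (69 - 6)) = -106*(25/2 + 63) = -106*151/2 = -8003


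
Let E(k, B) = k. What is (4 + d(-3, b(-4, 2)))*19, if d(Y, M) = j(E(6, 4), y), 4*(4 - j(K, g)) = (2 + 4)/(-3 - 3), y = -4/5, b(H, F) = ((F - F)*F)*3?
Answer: 627/4 ≈ 156.75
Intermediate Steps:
b(H, F) = 0 (b(H, F) = (0*F)*3 = 0*3 = 0)
y = -⅘ (y = -4*⅕ = -⅘ ≈ -0.80000)
j(K, g) = 17/4 (j(K, g) = 4 - (2 + 4)/(4*(-3 - 3)) = 4 - 3/(2*(-6)) = 4 - 3*(-1)/(2*6) = 4 - ¼*(-1) = 4 + ¼ = 17/4)
d(Y, M) = 17/4
(4 + d(-3, b(-4, 2)))*19 = (4 + 17/4)*19 = (33/4)*19 = 627/4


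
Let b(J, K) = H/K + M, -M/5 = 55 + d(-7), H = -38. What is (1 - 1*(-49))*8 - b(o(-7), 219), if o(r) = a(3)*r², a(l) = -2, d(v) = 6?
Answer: 154433/219 ≈ 705.17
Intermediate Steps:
M = -305 (M = -5*(55 + 6) = -5*61 = -305)
o(r) = -2*r²
b(J, K) = -305 - 38/K (b(J, K) = -38/K - 305 = -305 - 38/K)
(1 - 1*(-49))*8 - b(o(-7), 219) = (1 - 1*(-49))*8 - (-305 - 38/219) = (1 + 49)*8 - (-305 - 38*1/219) = 50*8 - (-305 - 38/219) = 400 - 1*(-66833/219) = 400 + 66833/219 = 154433/219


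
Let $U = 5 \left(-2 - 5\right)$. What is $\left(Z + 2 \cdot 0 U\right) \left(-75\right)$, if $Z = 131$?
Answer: $-9825$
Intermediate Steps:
$U = -35$ ($U = 5 \left(-7\right) = -35$)
$\left(Z + 2 \cdot 0 U\right) \left(-75\right) = \left(131 + 2 \cdot 0 \left(-35\right)\right) \left(-75\right) = \left(131 + 0 \left(-35\right)\right) \left(-75\right) = \left(131 + 0\right) \left(-75\right) = 131 \left(-75\right) = -9825$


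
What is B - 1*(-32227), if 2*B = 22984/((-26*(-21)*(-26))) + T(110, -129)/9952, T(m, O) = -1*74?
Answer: 6735015223/208992 ≈ 32226.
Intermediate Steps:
T(m, O) = -74
B = -169961/208992 (B = (22984/((-26*(-21)*(-26))) - 74/9952)/2 = (22984/((546*(-26))) - 74*1/9952)/2 = (22984/(-14196) - 37/4976)/2 = (22984*(-1/14196) - 37/4976)/2 = (-34/21 - 37/4976)/2 = (1/2)*(-169961/104496) = -169961/208992 ≈ -0.81324)
B - 1*(-32227) = -169961/208992 - 1*(-32227) = -169961/208992 + 32227 = 6735015223/208992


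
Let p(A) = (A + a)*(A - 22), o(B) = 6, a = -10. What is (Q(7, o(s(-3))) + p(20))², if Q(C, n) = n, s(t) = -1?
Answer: 196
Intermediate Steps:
p(A) = (-22 + A)*(-10 + A) (p(A) = (A - 10)*(A - 22) = (-10 + A)*(-22 + A) = (-22 + A)*(-10 + A))
(Q(7, o(s(-3))) + p(20))² = (6 + (220 + 20² - 32*20))² = (6 + (220 + 400 - 640))² = (6 - 20)² = (-14)² = 196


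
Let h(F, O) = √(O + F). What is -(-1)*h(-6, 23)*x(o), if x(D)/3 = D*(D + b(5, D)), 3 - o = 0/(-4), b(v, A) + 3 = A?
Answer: 27*√17 ≈ 111.32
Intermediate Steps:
b(v, A) = -3 + A
o = 3 (o = 3 - 0/(-4) = 3 - 0*(-1)/4 = 3 - 1*0 = 3 + 0 = 3)
h(F, O) = √(F + O)
x(D) = 3*D*(-3 + 2*D) (x(D) = 3*(D*(D + (-3 + D))) = 3*(D*(-3 + 2*D)) = 3*D*(-3 + 2*D))
-(-1)*h(-6, 23)*x(o) = -(-1)*√(-6 + 23)*(3*3*(-3 + 2*3)) = -(-1)*√17*(3*3*(-3 + 6)) = -(-1)*√17*(3*3*3) = -(-1)*√17*27 = -(-1)*27*√17 = -(-27)*√17 = 27*√17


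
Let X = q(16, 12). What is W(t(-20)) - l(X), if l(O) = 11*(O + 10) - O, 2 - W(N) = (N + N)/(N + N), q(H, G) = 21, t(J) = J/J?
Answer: -319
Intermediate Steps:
t(J) = 1
W(N) = 1 (W(N) = 2 - (N + N)/(N + N) = 2 - 2*N/(2*N) = 2 - 2*N*1/(2*N) = 2 - 1*1 = 2 - 1 = 1)
X = 21
l(O) = 110 + 10*O (l(O) = 11*(10 + O) - O = (110 + 11*O) - O = 110 + 10*O)
W(t(-20)) - l(X) = 1 - (110 + 10*21) = 1 - (110 + 210) = 1 - 1*320 = 1 - 320 = -319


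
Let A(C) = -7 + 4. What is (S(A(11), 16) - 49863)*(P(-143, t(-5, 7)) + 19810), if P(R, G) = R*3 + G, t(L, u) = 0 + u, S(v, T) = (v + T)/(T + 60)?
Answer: -18368070025/19 ≈ -9.6674e+8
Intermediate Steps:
A(C) = -3
S(v, T) = (T + v)/(60 + T)
t(L, u) = u
P(R, G) = G + 3*R (P(R, G) = 3*R + G = G + 3*R)
(S(A(11), 16) - 49863)*(P(-143, t(-5, 7)) + 19810) = ((16 - 3)/(60 + 16) - 49863)*((7 + 3*(-143)) + 19810) = (13/76 - 49863)*((7 - 429) + 19810) = ((1/76)*13 - 49863)*(-422 + 19810) = (13/76 - 49863)*19388 = -3789575/76*19388 = -18368070025/19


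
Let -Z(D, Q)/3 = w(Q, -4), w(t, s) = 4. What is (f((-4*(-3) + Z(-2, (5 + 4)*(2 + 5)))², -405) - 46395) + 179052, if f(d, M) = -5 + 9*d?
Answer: 132652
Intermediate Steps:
Z(D, Q) = -12 (Z(D, Q) = -3*4 = -12)
(f((-4*(-3) + Z(-2, (5 + 4)*(2 + 5)))², -405) - 46395) + 179052 = ((-5 + 9*(-4*(-3) - 12)²) - 46395) + 179052 = ((-5 + 9*(12 - 12)²) - 46395) + 179052 = ((-5 + 9*0²) - 46395) + 179052 = ((-5 + 9*0) - 46395) + 179052 = ((-5 + 0) - 46395) + 179052 = (-5 - 46395) + 179052 = -46400 + 179052 = 132652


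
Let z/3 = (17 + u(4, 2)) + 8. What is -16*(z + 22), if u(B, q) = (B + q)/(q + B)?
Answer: -1600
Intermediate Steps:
u(B, q) = 1 (u(B, q) = (B + q)/(B + q) = 1)
z = 78 (z = 3*((17 + 1) + 8) = 3*(18 + 8) = 3*26 = 78)
-16*(z + 22) = -16*(78 + 22) = -16*100 = -1600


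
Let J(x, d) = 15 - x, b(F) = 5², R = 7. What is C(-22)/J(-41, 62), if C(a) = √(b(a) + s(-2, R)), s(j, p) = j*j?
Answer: √29/56 ≈ 0.096164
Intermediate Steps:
s(j, p) = j²
b(F) = 25
C(a) = √29 (C(a) = √(25 + (-2)²) = √(25 + 4) = √29)
C(-22)/J(-41, 62) = √29/(15 - 1*(-41)) = √29/(15 + 41) = √29/56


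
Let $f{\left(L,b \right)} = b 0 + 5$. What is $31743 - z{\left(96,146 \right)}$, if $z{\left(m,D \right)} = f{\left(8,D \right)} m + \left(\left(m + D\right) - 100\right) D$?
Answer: $10531$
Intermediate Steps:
$f{\left(L,b \right)} = 5$ ($f{\left(L,b \right)} = 0 + 5 = 5$)
$z{\left(m,D \right)} = 5 m + D \left(-100 + D + m\right)$ ($z{\left(m,D \right)} = 5 m + \left(\left(m + D\right) - 100\right) D = 5 m + \left(\left(D + m\right) - 100\right) D = 5 m + \left(-100 + D + m\right) D = 5 m + D \left(-100 + D + m\right)$)
$31743 - z{\left(96,146 \right)} = 31743 - \left(146^{2} - 14600 + 5 \cdot 96 + 146 \cdot 96\right) = 31743 - \left(21316 - 14600 + 480 + 14016\right) = 31743 - 21212 = 10531$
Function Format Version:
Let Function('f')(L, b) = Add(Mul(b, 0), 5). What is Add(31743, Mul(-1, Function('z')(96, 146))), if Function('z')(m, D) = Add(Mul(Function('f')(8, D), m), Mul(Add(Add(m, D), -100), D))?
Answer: 10531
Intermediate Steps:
Function('f')(L, b) = 5 (Function('f')(L, b) = Add(0, 5) = 5)
Function('z')(m, D) = Add(Mul(5, m), Mul(D, Add(-100, D, m))) (Function('z')(m, D) = Add(Mul(5, m), Mul(Add(Add(m, D), -100), D)) = Add(Mul(5, m), Mul(Add(Add(D, m), -100), D)) = Add(Mul(5, m), Mul(Add(-100, D, m), D)) = Add(Mul(5, m), Mul(D, Add(-100, D, m))))
Add(31743, Mul(-1, Function('z')(96, 146))) = Add(31743, Mul(-1, Add(Pow(146, 2), Mul(-100, 146), Mul(5, 96), Mul(146, 96)))) = Add(31743, Mul(-1, Add(21316, -14600, 480, 14016))) = Add(31743, Mul(-1, 21212)) = Add(31743, -21212) = 10531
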